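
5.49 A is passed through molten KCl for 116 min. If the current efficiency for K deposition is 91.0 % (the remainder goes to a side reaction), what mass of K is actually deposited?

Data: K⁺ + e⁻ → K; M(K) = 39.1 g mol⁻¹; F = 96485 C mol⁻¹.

14.1 g

Q = I·t = 5.490 × 6960.0 = 38210 C.
n(e⁻) = 38210/96485 = 0.3960 mol; theoretically n(K) = 0.3960/1 = 0.3960 mol, m_theo = 15.48 g.
At 91.0 % efficiency, m_actual = 0.910 × 15.48 = 14.1 g.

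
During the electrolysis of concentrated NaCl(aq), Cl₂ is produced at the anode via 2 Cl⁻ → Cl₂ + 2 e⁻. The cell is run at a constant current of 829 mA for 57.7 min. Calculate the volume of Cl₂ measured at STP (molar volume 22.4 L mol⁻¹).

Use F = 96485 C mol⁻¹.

Q = I·t = 0.8290 A × 3462.0 s = 2870 C.
n(e⁻) = Q/F = 2870 / 96485 = 0.02975 mol.
2 electrons are transferred per Cl₂ molecule, so n(Cl₂) = 0.02975 / 2 = 0.01487 mol.
V = n × V_m = 0.01487 × 22.4 = 0.333 L.

0.333 L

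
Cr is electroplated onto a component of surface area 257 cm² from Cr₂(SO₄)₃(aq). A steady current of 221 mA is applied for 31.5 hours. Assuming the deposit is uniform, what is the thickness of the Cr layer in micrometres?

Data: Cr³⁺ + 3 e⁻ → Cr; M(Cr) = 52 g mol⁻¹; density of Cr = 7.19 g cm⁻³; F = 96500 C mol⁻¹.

24.4 μm

Q = I·t = 0.2210 × 113400 = 25060 C; n(e⁻) = 0.2597 mol.
n(Cr) = n(e⁻)/3 = 0.08657 mol, so m = 0.08657 × 52 = 4.502 g.
Volume = m/ρ = 4.502 / 7.19 = 0.6261 cm³.
Thickness = V/A = 0.6261 / 257 = 0.00244 cm = 24.4 μm.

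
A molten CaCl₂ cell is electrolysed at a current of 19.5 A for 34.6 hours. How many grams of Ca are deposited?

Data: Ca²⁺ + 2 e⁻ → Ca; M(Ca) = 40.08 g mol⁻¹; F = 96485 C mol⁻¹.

504 g

Q = I·t = 19.50 A × 124560 s = 2429000 C.
n(e⁻) = Q/F = 2429000 / 96485 = 25.17 mol.
Ca²⁺ + 2 e⁻ → Ca, so n(Ca) = n(e⁻)/2 = 12.59 mol.
m = n·M = 12.59 × 40.08 = 504 g.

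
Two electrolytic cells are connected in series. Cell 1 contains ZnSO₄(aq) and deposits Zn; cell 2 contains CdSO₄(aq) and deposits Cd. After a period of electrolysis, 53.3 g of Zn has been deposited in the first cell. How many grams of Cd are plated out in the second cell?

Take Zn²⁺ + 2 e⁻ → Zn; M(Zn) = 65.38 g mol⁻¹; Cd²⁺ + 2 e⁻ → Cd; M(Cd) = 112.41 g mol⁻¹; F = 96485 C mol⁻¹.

91.6 g

n(Zn) = 53.3 / 65.38 = 0.8152 mol.
Since Zn²⁺ + 2 e⁻ → Zn, n(e⁻) passed = 2 × 0.8152 = 1.630 mol.
Cells in series carry the same charge, so the same 1.630 mol of electrons passes through cell 2.
Cd²⁺ + 2 e⁻ → Cd, so n(Cd) = 1.630 / 2 = 0.8152 mol.
m(Cd) = 0.8152 × 112.41 = 91.6 g.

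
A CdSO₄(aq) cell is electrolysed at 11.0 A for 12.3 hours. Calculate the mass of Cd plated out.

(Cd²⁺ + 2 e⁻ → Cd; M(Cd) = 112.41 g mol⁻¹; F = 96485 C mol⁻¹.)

284 g

Q = I·t = 11.00 A × 44280 s = 487100 C.
n(e⁻) = Q/F = 487100 / 96485 = 5.048 mol.
Cd²⁺ + 2 e⁻ → Cd, so n(Cd) = n(e⁻)/2 = 2.524 mol.
m = n·M = 2.524 × 112.41 = 284 g.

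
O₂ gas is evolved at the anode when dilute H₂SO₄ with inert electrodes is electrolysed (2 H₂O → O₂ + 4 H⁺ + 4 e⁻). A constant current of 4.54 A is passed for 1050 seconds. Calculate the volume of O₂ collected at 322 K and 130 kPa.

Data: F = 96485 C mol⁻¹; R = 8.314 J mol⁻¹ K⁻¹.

Q = I·t = 4.540 A × 1050.0 s = 4767 C.
n(e⁻) = Q/F = 4767 / 96485 = 0.04941 mol.
4 electrons are transferred per O₂ molecule, so n(O₂) = 0.04941 / 4 = 0.01235 mol.
V = nRT/P = (0.01235 × 8.314 × 322) / (130 × 10³ Pa) = 2.54 × 10⁻⁴ m³ = 0.254 L.

0.254 L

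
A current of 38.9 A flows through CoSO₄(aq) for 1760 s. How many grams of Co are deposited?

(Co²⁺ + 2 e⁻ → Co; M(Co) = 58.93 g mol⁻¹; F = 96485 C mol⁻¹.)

20.9 g

Q = I·t = 38.90 A × 1760.0 s = 68460 C.
n(e⁻) = Q/F = 68460 / 96485 = 0.7096 mol.
Co²⁺ + 2 e⁻ → Co, so n(Co) = n(e⁻)/2 = 0.3548 mol.
m = n·M = 0.3548 × 58.93 = 20.9 g.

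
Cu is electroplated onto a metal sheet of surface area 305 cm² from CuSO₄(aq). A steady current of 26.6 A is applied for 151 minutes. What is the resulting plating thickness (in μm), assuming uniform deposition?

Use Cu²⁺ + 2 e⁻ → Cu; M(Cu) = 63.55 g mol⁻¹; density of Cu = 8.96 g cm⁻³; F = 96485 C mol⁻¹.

Q = I·t = 26.60 × 9060.0 = 241000 C; n(e⁻) = 2.498 mol.
n(Cu) = n(e⁻)/2 = 1.249 mol, so m = 1.249 × 63.55 = 79.37 g.
Volume = m/ρ = 79.37 / 8.96 = 8.858 cm³.
Thickness = V/A = 8.858 / 305 = 0.0290 cm = 290 μm.

290 μm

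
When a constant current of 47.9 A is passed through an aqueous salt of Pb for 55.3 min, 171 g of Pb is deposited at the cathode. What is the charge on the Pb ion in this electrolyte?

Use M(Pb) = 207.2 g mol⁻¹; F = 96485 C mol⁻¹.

+2

Q = I·t = 47.90 A × 3318.0 s = 158900 C, so n(e⁻) = 158900/96485 = 1.647 mol.
n(Pb) deposited = 171 / 207.2 = 0.8253 mol.
Electrons per atom = n(e⁻)/n(Pb) = 1.647 / 0.8253 = 2.00 ≈ 2, so the ion is Pb²⁺.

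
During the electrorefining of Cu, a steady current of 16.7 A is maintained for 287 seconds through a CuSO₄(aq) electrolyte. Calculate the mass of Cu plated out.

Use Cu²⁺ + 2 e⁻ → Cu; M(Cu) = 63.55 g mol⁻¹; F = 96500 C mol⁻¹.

Q = I·t = 16.70 A × 287.00 s = 4793 C.
n(e⁻) = Q/F = 4793 / 96500 = 0.04967 mol.
Cu²⁺ + 2 e⁻ → Cu, so n(Cu) = n(e⁻)/2 = 0.02483 mol.
m = n·M = 0.02483 × 63.55 = 1.58 g.

1.58 g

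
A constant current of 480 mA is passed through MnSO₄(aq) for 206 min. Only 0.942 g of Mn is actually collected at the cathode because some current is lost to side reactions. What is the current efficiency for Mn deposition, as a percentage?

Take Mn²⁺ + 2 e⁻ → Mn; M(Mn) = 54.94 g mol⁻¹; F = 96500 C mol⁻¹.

Q = I·t = 0.4800 × 12360 = 5933 C; n(e⁻) = 5933/96500 = 0.06148 mol.
Theoretical n(Mn) = n(e⁻)/2 = 0.03074 mol, i.e. m_theo = 0.03074 × 54.94 = 1.689 g.
Efficiency = m_actual / m_theo = 0.942 / 1.689 = 55.8 %.

55.8 %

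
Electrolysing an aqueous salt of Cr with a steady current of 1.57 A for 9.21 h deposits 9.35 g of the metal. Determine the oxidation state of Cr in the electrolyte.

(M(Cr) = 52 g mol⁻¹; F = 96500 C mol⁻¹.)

Q = I·t = 1.570 A × 33156 s = 52050 C, so n(e⁻) = 52050/96500 = 0.5394 mol.
n(Cr) deposited = 9.35 / 52 = 0.1798 mol.
Electrons per atom = n(e⁻)/n(Cr) = 0.5394 / 0.1798 = 3.00 ≈ 3, so the ion is Cr³⁺.

+3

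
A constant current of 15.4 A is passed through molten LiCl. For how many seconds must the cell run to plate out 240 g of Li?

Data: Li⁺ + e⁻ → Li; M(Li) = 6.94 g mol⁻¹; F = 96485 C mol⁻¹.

2.17 × 10⁵ s

n(Li) = m/M = 240 / 6.94 = 34.58 mol.
Each Li atom requires 1 electron, so n(e⁻) = 1 × 34.58 = 34.58 mol.
Q = n(e⁻)·F = 34.58 × 96485 = 3337000 C.
t = Q/I = 3337000 / 15.40 A = 216700 s.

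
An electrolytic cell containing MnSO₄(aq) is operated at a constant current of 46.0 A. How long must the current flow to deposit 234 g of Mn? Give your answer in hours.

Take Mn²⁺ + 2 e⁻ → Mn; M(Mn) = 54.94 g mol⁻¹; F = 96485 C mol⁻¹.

4.96 h

n(Mn) = m/M = 234 / 54.94 = 4.259 mol.
Each Mn atom requires 2 electrons, so n(e⁻) = 2 × 4.259 = 8.518 mol.
Q = n(e⁻)·F = 8.518 × 96485 = 821900 C.
t = Q/I = 821900 / 46.00 A = 17870 s = 4.96 h.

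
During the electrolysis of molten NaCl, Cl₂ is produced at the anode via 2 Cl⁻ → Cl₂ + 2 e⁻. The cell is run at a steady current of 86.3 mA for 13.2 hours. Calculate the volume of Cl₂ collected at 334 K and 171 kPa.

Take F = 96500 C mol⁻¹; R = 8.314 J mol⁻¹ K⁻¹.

0.345 L

Q = I·t = 0.08630 A × 47520 s = 4101 C.
n(e⁻) = Q/F = 4101 / 96500 = 0.04250 mol.
2 electrons are transferred per Cl₂ molecule, so n(Cl₂) = 0.04250 / 2 = 0.02125 mol.
V = nRT/P = (0.02125 × 8.314 × 334) / (171 × 10³ Pa) = 3.45 × 10⁻⁴ m³ = 0.345 L.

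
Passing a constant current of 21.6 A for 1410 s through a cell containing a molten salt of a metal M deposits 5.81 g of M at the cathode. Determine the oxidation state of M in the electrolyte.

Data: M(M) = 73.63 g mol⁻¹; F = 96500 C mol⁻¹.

+4

Q = I·t = 21.60 A × 1410.0 s = 30460 C, so n(e⁻) = 30460/96500 = 0.3156 mol.
n(M) deposited = 5.81 / 73.63 = 0.07891 mol.
Electrons per atom = n(e⁻)/n(M) = 0.3156 / 0.07891 = 4.00 ≈ 4, so the ion is M⁴⁺.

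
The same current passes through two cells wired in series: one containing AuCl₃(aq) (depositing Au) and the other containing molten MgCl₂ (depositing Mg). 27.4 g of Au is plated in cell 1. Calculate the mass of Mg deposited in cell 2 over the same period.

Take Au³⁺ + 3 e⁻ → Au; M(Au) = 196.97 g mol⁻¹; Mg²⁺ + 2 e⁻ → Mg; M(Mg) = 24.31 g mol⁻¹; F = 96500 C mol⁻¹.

5.07 g

n(Au) = 27.4 / 196.97 = 0.1391 mol.
Since Au³⁺ + 3 e⁻ → Au, n(e⁻) passed = 3 × 0.1391 = 0.4173 mol.
Cells in series carry the same charge, so the same 0.4173 mol of electrons passes through cell 2.
Mg²⁺ + 2 e⁻ → Mg, so n(Mg) = 0.4173 / 2 = 0.2087 mol.
m(Mg) = 0.2087 × 24.31 = 5.07 g.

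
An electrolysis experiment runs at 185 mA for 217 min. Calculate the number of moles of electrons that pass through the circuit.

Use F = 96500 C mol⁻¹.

Q = I·t = 0.1850 A × 13020 s = 2409 C.
n(e⁻) = Q/F = 2409 / 96500 = 0.0250 mol.

0.0250 mol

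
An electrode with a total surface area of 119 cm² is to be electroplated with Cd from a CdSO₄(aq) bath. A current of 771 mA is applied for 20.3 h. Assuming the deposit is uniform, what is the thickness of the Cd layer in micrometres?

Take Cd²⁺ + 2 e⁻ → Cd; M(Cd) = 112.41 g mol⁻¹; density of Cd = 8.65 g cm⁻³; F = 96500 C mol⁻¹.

319 μm

Q = I·t = 0.7710 × 73080 = 56340 C; n(e⁻) = 0.5839 mol.
n(Cd) = n(e⁻)/2 = 0.2919 mol, so m = 0.2919 × 112.41 = 32.82 g.
Volume = m/ρ = 32.82 / 8.65 = 3.794 cm³.
Thickness = V/A = 3.794 / 119 = 0.0319 cm = 319 μm.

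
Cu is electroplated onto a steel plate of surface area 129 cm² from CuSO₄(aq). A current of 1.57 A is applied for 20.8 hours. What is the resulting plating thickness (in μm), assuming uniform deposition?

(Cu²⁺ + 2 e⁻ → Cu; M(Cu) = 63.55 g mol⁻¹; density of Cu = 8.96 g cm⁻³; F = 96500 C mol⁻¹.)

Q = I·t = 1.570 × 74880 = 117600 C; n(e⁻) = 1.218 mol.
n(Cu) = n(e⁻)/2 = 0.6091 mol, so m = 0.6091 × 63.55 = 38.71 g.
Volume = m/ρ = 38.71 / 8.96 = 4.320 cm³.
Thickness = V/A = 4.320 / 129 = 0.0335 cm = 335 μm.

335 μm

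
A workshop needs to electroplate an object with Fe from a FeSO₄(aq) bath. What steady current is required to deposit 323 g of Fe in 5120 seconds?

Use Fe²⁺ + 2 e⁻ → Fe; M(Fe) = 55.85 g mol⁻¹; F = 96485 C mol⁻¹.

n(Fe) = 323 / 55.85 = 5.783 mol.
n(e⁻) = 2 × 5.783 = 11.57 mol.
Q = n(e⁻)·F = 11.57 × 96485 = 1116000 C.
I = Q/t = 1116000 / 5120.0 s = 218 A.

218 A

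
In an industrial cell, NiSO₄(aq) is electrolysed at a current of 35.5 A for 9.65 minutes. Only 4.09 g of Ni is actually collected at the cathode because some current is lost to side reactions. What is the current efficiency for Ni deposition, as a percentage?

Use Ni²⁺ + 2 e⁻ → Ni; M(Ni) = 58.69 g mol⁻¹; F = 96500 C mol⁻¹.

Q = I·t = 35.50 × 579.00 = 20550 C; n(e⁻) = 20550/96500 = 0.2130 mol.
Theoretical n(Ni) = n(e⁻)/2 = 0.1065 mol, i.e. m_theo = 0.1065 × 58.69 = 6.250 g.
Efficiency = m_actual / m_theo = 4.09 / 6.250 = 65.4 %.

65.4 %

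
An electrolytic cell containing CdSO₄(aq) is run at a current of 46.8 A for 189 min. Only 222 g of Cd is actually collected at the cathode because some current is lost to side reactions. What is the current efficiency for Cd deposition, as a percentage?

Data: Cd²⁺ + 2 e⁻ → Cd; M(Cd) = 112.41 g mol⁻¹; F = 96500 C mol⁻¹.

71.8 %

Q = I·t = 46.80 × 11340 = 530700 C; n(e⁻) = 530700/96500 = 5.500 mol.
Theoretical n(Cd) = n(e⁻)/2 = 2.750 mol, i.e. m_theo = 2.750 × 112.41 = 309.1 g.
Efficiency = m_actual / m_theo = 222 / 309.1 = 71.8 %.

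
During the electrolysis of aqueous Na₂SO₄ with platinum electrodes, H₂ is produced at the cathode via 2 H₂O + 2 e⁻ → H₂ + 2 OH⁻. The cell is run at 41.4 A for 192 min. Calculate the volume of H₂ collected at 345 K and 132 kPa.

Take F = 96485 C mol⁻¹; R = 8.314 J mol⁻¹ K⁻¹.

53.7 L

Q = I·t = 41.40 A × 11520 s = 476900 C.
n(e⁻) = Q/F = 476900 / 96485 = 4.943 mol.
2 electrons are transferred per H₂ molecule, so n(H₂) = 4.943 / 2 = 2.472 mol.
V = nRT/P = (2.472 × 8.314 × 345) / (132 × 10³ Pa) = 0.0537 m³ = 53.7 L.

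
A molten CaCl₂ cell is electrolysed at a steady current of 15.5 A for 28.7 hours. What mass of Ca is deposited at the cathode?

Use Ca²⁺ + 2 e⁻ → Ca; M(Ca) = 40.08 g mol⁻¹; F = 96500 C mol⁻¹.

Q = I·t = 15.50 A × 103320 s = 1601000 C.
n(e⁻) = Q/F = 1601000 / 96500 = 16.60 mol.
Ca²⁺ + 2 e⁻ → Ca, so n(Ca) = n(e⁻)/2 = 8.298 mol.
m = n·M = 8.298 × 40.08 = 333 g.

333 g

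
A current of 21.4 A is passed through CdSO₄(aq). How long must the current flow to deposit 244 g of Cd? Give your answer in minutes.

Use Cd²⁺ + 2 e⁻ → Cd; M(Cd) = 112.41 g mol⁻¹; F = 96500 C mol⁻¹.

n(Cd) = m/M = 244 / 112.41 = 2.171 mol.
Each Cd atom requires 2 electrons, so n(e⁻) = 2 × 2.171 = 4.341 mol.
Q = n(e⁻)·F = 4.341 × 96500 = 418900 C.
t = Q/I = 418900 / 21.40 A = 19580 s = 326 min.

326 min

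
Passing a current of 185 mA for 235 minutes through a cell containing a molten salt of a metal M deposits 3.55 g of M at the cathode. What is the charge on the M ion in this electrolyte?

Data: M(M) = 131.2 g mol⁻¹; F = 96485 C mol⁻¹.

+1

Q = I·t = 0.1850 A × 14100 s = 2608 C, so n(e⁻) = 2608/96485 = 0.02704 mol.
n(M) deposited = 3.55 / 131.2 = 0.02706 mol.
Electrons per atom = n(e⁻)/n(M) = 0.02704 / 0.02706 = 0.999 ≈ 1, so the ion is M⁺.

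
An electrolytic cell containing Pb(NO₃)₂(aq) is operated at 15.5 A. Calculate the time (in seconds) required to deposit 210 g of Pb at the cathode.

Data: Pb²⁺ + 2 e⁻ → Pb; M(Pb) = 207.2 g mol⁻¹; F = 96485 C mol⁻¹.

12600 s

n(Pb) = m/M = 210 / 207.2 = 1.014 mol.
Each Pb atom requires 2 electrons, so n(e⁻) = 2 × 1.014 = 2.027 mol.
Q = n(e⁻)·F = 2.027 × 96485 = 195600 C.
t = Q/I = 195600 / 15.50 A = 12620 s.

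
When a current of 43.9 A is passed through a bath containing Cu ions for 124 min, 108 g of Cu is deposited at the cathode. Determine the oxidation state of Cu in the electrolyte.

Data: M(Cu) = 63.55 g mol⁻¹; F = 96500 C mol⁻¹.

+2

Q = I·t = 43.90 A × 7440.0 s = 326600 C, so n(e⁻) = 326600/96500 = 3.385 mol.
n(Cu) deposited = 108 / 63.55 = 1.699 mol.
Electrons per atom = n(e⁻)/n(Cu) = 3.385 / 1.699 = 1.99 ≈ 2, so the ion is Cu²⁺.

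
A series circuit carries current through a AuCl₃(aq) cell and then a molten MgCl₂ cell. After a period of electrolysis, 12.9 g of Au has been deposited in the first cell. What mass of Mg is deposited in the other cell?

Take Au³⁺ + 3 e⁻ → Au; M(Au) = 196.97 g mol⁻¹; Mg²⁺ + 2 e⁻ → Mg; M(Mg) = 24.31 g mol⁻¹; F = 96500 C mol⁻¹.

2.39 g

n(Au) = 12.9 / 196.97 = 0.06549 mol.
Since Au³⁺ + 3 e⁻ → Au, n(e⁻) passed = 3 × 0.06549 = 0.1965 mol.
Cells in series carry the same charge, so the same 0.1965 mol of electrons passes through cell 2.
Mg²⁺ + 2 e⁻ → Mg, so n(Mg) = 0.1965 / 2 = 0.09824 mol.
m(Mg) = 0.09824 × 24.31 = 2.39 g.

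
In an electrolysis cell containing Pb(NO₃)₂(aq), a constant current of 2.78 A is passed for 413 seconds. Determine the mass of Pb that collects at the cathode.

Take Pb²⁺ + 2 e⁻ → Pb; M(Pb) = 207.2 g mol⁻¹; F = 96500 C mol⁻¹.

1.23 g

Q = I·t = 2.780 A × 413.00 s = 1148 C.
n(e⁻) = Q/F = 1148 / 96500 = 0.01190 mol.
Pb²⁺ + 2 e⁻ → Pb, so n(Pb) = n(e⁻)/2 = 0.005949 mol.
m = n·M = 0.005949 × 207.2 = 1.23 g.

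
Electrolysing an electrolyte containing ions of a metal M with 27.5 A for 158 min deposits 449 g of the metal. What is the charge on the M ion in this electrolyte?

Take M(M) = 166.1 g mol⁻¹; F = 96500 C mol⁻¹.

Q = I·t = 27.50 A × 9480.0 s = 260700 C, so n(e⁻) = 260700/96500 = 2.702 mol.
n(M) deposited = 449 / 166.1 = 2.703 mol.
Electrons per atom = n(e⁻)/n(M) = 2.702 / 2.703 = 0.999 ≈ 1, so the ion is M⁺.

+1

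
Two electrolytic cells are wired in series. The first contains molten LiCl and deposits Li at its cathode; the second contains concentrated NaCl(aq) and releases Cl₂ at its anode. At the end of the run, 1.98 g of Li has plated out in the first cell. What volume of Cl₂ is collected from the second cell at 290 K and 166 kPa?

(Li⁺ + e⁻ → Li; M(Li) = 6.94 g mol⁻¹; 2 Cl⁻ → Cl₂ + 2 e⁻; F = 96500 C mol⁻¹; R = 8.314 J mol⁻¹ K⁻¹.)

2.07 L

n(Li) = 1.98 / 6.94 = 0.2853 mol, so n(e⁻) = 1 × 0.2853 = 0.2853 mol.
The cells are in series, so the same 0.2853 mol of electrons passes through the second cell.
2 Cl⁻ → Cl₂ + 2 e⁻ — 2 mol e⁻ per mol Cl₂, so n(Cl₂) = 0.2853/2 = 0.1427 mol.
V = nRT/P = (0.1427 × 8.314 × 290) / (166 × 10³) = 0.00207 m³ = 2.07 L.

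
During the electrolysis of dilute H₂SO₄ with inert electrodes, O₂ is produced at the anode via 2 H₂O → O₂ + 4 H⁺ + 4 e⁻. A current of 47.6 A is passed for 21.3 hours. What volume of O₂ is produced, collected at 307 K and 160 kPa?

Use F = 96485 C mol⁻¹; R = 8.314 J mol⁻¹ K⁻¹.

Q = I·t = 47.60 A × 76680 s = 3650000 C.
n(e⁻) = Q/F = 3650000 / 96485 = 37.83 mol.
4 electrons are transferred per O₂ molecule, so n(O₂) = 37.83 / 4 = 9.457 mol.
V = nRT/P = (9.457 × 8.314 × 307) / (160 × 10³ Pa) = 0.151 m³ = 151 L.

151 L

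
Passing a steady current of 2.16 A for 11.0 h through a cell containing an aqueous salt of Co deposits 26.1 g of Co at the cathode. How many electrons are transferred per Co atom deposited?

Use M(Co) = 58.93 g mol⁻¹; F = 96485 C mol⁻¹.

Q = I·t = 2.160 A × 39600 s = 85540 C, so n(e⁻) = 85540/96485 = 0.8865 mol.
n(Co) deposited = 26.1 / 58.93 = 0.4429 mol.
Electrons per atom = n(e⁻)/n(Co) = 0.8865 / 0.4429 = 2.00 ≈ 2, so the ion is Co²⁺.

2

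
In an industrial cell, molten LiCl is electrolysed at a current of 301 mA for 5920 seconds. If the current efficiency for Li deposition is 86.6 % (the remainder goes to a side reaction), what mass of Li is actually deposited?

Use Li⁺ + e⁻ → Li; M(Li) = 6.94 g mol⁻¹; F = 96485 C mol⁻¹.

Q = I·t = 0.3010 × 5920.0 = 1782 C.
n(e⁻) = 1782/96485 = 0.01847 mol; theoretically n(Li) = 0.01847/1 = 0.01847 mol, m_theo = 0.1282 g.
At 86.6 % efficiency, m_actual = 0.866 × 0.1282 = 0.111 g.

0.111 g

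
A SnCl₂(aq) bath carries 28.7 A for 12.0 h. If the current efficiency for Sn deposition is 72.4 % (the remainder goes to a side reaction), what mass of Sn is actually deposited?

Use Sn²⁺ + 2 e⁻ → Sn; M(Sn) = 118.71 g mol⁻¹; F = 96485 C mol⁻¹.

552 g

Q = I·t = 28.70 × 43200 = 1240000 C.
n(e⁻) = 1240000/96485 = 12.85 mol; theoretically n(Sn) = 12.85/2 = 6.425 mol, m_theo = 762.7 g.
At 72.4 % efficiency, m_actual = 0.724 × 762.7 = 552 g.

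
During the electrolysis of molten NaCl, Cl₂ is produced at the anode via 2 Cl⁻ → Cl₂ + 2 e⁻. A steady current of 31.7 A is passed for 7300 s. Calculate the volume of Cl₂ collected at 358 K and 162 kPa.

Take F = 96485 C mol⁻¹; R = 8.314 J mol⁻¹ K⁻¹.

Q = I·t = 31.70 A × 7300.0 s = 231400 C.
n(e⁻) = Q/F = 231400 / 96485 = 2.398 mol.
2 electrons are transferred per Cl₂ molecule, so n(Cl₂) = 2.398 / 2 = 1.199 mol.
V = nRT/P = (1.199 × 8.314 × 358) / (162 × 10³ Pa) = 0.0220 m³ = 22.0 L.

22.0 L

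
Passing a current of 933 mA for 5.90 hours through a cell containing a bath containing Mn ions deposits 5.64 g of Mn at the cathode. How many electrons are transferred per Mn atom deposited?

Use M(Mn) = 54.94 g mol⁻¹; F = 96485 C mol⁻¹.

2

Q = I·t = 0.9330 A × 21240 s = 19820 C, so n(e⁻) = 19820/96485 = 0.2054 mol.
n(Mn) deposited = 5.64 / 54.94 = 0.1027 mol.
Electrons per atom = n(e⁻)/n(Mn) = 0.2054 / 0.1027 = 2.00 ≈ 2, so the ion is Mn²⁺.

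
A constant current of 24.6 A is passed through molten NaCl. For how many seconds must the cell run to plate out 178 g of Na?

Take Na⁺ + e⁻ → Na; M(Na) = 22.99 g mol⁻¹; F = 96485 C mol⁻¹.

30400 s

n(Na) = m/M = 178 / 22.99 = 7.742 mol.
Each Na atom requires 1 electron, so n(e⁻) = 1 × 7.742 = 7.742 mol.
Q = n(e⁻)·F = 7.742 × 96485 = 747000 C.
t = Q/I = 747000 / 24.60 A = 30370 s.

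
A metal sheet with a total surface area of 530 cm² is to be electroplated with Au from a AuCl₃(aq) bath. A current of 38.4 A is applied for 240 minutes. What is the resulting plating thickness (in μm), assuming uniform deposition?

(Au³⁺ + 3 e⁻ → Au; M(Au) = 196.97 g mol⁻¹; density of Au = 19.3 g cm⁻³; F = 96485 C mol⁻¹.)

368 μm

Q = I·t = 38.40 × 14400 = 553000 C; n(e⁻) = 5.731 mol.
n(Au) = n(e⁻)/3 = 1.910 mol, so m = 1.910 × 196.97 = 376.3 g.
Volume = m/ρ = 376.3 / 19.3 = 19.50 cm³.
Thickness = V/A = 19.50 / 530 = 0.0368 cm = 368 μm.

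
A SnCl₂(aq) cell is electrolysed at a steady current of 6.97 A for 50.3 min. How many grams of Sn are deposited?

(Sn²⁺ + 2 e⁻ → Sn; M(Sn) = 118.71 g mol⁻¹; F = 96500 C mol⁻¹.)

12.9 g

Q = I·t = 6.970 A × 3018.0 s = 21040 C.
n(e⁻) = Q/F = 21040 / 96500 = 0.2180 mol.
Sn²⁺ + 2 e⁻ → Sn, so n(Sn) = n(e⁻)/2 = 0.1090 mol.
m = n·M = 0.1090 × 118.71 = 12.9 g.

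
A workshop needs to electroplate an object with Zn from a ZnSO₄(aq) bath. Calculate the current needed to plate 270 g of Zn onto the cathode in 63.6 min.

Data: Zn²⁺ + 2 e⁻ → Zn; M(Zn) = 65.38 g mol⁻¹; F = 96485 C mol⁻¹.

n(Zn) = 270 / 65.38 = 4.130 mol.
n(e⁻) = 2 × 4.130 = 8.259 mol.
Q = n(e⁻)·F = 8.259 × 96485 = 796900 C.
I = Q/t = 796900 / 3816.0 s = 209 A.

209 A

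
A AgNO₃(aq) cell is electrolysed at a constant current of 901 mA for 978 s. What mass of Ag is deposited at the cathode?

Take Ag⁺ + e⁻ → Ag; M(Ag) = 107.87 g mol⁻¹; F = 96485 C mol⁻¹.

0.985 g

Q = I·t = 0.9010 A × 978.00 s = 881.2 C.
n(e⁻) = Q/F = 881.2 / 96485 = 0.009133 mol.
Ag⁺ + e⁻ → Ag, so n(Ag) = n(e⁻)/1 = 0.009133 mol.
m = n·M = 0.009133 × 107.87 = 0.985 g.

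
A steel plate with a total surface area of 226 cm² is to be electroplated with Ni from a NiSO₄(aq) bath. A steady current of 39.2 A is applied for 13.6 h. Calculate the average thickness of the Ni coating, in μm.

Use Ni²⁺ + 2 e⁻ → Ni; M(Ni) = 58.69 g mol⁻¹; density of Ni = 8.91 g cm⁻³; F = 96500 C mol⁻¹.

2900 μm

Q = I·t = 39.20 × 48960 = 1919000 C; n(e⁻) = 19.89 mol.
n(Ni) = n(e⁻)/2 = 9.944 mol, so m = 9.944 × 58.69 = 583.6 g.
Volume = m/ρ = 583.6 / 8.91 = 65.50 cm³.
Thickness = V/A = 65.50 / 226 = 0.290 cm = 2900 μm.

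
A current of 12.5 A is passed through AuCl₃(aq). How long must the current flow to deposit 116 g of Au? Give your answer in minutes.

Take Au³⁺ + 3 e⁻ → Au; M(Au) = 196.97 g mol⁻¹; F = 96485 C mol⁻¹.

227 min

n(Au) = m/M = 116 / 196.97 = 0.5889 mol.
Each Au atom requires 3 electrons, so n(e⁻) = 3 × 0.5889 = 1.767 mol.
Q = n(e⁻)·F = 1.767 × 96485 = 170500 C.
t = Q/I = 170500 / 12.50 A = 13640 s = 227 min.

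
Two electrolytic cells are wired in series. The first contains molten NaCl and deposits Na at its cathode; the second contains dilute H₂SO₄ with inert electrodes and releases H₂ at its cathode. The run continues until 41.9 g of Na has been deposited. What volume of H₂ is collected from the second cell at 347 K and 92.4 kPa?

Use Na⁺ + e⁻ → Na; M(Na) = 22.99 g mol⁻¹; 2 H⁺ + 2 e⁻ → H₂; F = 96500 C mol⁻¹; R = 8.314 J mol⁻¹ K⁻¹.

28.5 L

n(Na) = 41.9 / 22.99 = 1.823 mol, so n(e⁻) = 1 × 1.823 = 1.823 mol.
The cells are in series, so the same 1.823 mol of electrons passes through the second cell.
2 H⁺ + 2 e⁻ → H₂ — 2 mol e⁻ per mol H₂, so n(H₂) = 1.823/2 = 0.9113 mol.
V = nRT/P = (0.9113 × 8.314 × 347) / (92.4 × 10³) = 0.0285 m³ = 28.5 L.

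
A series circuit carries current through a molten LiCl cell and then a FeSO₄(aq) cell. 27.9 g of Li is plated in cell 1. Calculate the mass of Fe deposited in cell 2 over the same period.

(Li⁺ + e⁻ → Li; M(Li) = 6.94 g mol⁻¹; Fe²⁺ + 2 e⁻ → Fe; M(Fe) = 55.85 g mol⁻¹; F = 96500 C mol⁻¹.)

112 g

n(Li) = 27.9 / 6.94 = 4.020 mol.
Since Li⁺ + e⁻ → Li, n(e⁻) passed = 1 × 4.020 = 4.020 mol.
Cells in series carry the same charge, so the same 4.020 mol of electrons passes through cell 2.
Fe²⁺ + 2 e⁻ → Fe, so n(Fe) = 4.020 / 2 = 2.010 mol.
m(Fe) = 2.010 × 55.85 = 112 g.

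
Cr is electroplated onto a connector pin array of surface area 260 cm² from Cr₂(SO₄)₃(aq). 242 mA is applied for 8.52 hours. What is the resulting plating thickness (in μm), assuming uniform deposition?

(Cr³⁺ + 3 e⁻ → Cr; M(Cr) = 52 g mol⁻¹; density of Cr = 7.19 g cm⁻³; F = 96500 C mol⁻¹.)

Q = I·t = 0.2420 × 30672 = 7423 C; n(e⁻) = 0.07692 mol.
n(Cr) = n(e⁻)/3 = 0.02564 mol, so m = 0.02564 × 52 = 1.333 g.
Volume = m/ρ = 1.333 / 7.19 = 0.1854 cm³.
Thickness = V/A = 0.1854 / 260 = 7.13 × 10⁻⁴ cm = 7.13 μm.

7.13 μm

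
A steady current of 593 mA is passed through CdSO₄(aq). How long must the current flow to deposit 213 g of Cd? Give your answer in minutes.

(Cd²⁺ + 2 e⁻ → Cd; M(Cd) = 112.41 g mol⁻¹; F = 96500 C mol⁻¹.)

n(Cd) = m/M = 213 / 112.41 = 1.895 mol.
Each Cd atom requires 2 electrons, so n(e⁻) = 2 × 1.895 = 3.790 mol.
Q = n(e⁻)·F = 3.790 × 96500 = 365700 C.
t = Q/I = 365700 / 0.5930 A = 616700 s = 10300 min.

10300 min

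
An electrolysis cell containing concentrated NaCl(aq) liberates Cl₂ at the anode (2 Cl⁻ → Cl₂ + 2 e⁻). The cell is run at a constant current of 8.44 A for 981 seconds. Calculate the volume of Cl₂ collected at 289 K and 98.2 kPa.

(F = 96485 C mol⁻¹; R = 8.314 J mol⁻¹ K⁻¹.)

Q = I·t = 8.440 A × 981.00 s = 8280 C.
n(e⁻) = Q/F = 8280 / 96485 = 0.08581 mol.
2 electrons are transferred per Cl₂ molecule, so n(Cl₂) = 0.08581 / 2 = 0.04291 mol.
V = nRT/P = (0.04291 × 8.314 × 289) / (98.2 × 10³ Pa) = 0.00105 m³ = 1.05 L.

1.05 L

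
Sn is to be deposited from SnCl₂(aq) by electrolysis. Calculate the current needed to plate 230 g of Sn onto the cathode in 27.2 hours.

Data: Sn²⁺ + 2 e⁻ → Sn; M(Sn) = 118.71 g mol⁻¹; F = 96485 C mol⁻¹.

n(Sn) = 230 / 118.71 = 1.937 mol.
n(e⁻) = 2 × 1.937 = 3.875 mol.
Q = n(e⁻)·F = 3.875 × 96485 = 373900 C.
I = Q/t = 373900 / 97920 s = 3.82 A.

3.82 A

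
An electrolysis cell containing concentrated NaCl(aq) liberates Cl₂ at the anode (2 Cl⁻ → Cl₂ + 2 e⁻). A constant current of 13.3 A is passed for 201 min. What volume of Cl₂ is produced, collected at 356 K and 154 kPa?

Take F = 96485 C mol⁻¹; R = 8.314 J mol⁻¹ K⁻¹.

16.0 L

Q = I·t = 13.30 A × 12060 s = 160400 C.
n(e⁻) = Q/F = 160400 / 96485 = 1.662 mol.
2 electrons are transferred per Cl₂ molecule, so n(Cl₂) = 1.662 / 2 = 0.8312 mol.
V = nRT/P = (0.8312 × 8.314 × 356) / (154 × 10³ Pa) = 0.0160 m³ = 16.0 L.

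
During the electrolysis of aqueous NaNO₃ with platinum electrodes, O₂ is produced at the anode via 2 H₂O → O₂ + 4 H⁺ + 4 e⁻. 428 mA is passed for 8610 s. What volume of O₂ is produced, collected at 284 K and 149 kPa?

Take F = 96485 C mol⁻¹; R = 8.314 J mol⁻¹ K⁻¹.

0.151 L

Q = I·t = 0.4280 A × 8610.0 s = 3685 C.
n(e⁻) = Q/F = 3685 / 96485 = 0.03819 mol.
4 electrons are transferred per O₂ molecule, so n(O₂) = 0.03819 / 4 = 0.009548 mol.
V = nRT/P = (0.009548 × 8.314 × 284) / (149 × 10³ Pa) = 1.51 × 10⁻⁴ m³ = 0.151 L.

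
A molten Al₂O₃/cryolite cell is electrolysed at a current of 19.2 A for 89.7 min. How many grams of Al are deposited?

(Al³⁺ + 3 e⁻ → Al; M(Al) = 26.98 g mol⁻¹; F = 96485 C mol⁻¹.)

9.63 g

Q = I·t = 19.20 A × 5382.0 s = 103300 C.
n(e⁻) = Q/F = 103300 / 96485 = 1.071 mol.
Al³⁺ + 3 e⁻ → Al, so n(Al) = n(e⁻)/3 = 0.3570 mol.
m = n·M = 0.3570 × 26.98 = 9.63 g.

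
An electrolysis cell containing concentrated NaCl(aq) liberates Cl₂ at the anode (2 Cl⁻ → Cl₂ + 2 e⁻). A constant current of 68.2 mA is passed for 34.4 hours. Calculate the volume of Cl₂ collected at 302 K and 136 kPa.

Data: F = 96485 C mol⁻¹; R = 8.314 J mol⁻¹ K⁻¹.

Q = I·t = 0.06820 A × 123840 s = 8446 C.
n(e⁻) = Q/F = 8446 / 96485 = 0.08754 mol.
2 electrons are transferred per Cl₂ molecule, so n(Cl₂) = 0.08754 / 2 = 0.04377 mol.
V = nRT/P = (0.04377 × 8.314 × 302) / (136 × 10³ Pa) = 8.08 × 10⁻⁴ m³ = 0.808 L.

0.808 L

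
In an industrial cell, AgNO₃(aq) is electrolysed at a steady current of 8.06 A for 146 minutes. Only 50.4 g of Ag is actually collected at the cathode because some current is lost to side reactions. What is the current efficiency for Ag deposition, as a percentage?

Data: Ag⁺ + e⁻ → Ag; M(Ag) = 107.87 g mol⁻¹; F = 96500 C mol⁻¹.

Q = I·t = 8.060 × 8760.0 = 70610 C; n(e⁻) = 70610/96500 = 0.7317 mol.
Theoretical n(Ag) = n(e⁻)/1 = 0.7317 mol, i.e. m_theo = 0.7317 × 107.87 = 78.92 g.
Efficiency = m_actual / m_theo = 50.4 / 78.92 = 63.9 %.

63.9 %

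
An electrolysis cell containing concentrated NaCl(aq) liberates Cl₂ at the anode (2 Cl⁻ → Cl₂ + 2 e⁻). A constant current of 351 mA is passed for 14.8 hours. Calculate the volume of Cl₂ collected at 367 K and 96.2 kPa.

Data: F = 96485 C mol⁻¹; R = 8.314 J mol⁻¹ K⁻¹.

3.07 L

Q = I·t = 0.3510 A × 53280 s = 18700 C.
n(e⁻) = Q/F = 18700 / 96485 = 0.1938 mol.
2 electrons are transferred per Cl₂ molecule, so n(Cl₂) = 0.1938 / 2 = 0.09691 mol.
V = nRT/P = (0.09691 × 8.314 × 367) / (96.2 × 10³ Pa) = 0.00307 m³ = 3.07 L.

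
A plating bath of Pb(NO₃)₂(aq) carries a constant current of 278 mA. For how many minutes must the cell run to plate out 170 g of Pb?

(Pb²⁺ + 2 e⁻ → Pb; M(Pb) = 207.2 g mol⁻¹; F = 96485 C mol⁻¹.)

9490 min

n(Pb) = m/M = 170 / 207.2 = 0.8205 mol.
Each Pb atom requires 2 electrons, so n(e⁻) = 2 × 0.8205 = 1.641 mol.
Q = n(e⁻)·F = 1.641 × 96485 = 158300 C.
t = Q/I = 158300 / 0.2780 A = 569500 s = 9490 min.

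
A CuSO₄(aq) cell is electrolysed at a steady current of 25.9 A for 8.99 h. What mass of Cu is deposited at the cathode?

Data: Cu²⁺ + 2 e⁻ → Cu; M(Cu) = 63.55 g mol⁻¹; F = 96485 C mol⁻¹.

276 g

Q = I·t = 25.90 A × 32364 s = 838200 C.
n(e⁻) = Q/F = 838200 / 96485 = 8.688 mol.
Cu²⁺ + 2 e⁻ → Cu, so n(Cu) = n(e⁻)/2 = 4.344 mol.
m = n·M = 4.344 × 63.55 = 276 g.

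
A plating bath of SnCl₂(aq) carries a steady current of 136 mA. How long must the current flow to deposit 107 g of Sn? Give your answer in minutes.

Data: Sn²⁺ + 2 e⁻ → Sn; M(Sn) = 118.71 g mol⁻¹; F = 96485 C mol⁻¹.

21300 min

n(Sn) = m/M = 107 / 118.71 = 0.9014 mol.
Each Sn atom requires 2 electrons, so n(e⁻) = 2 × 0.9014 = 1.803 mol.
Q = n(e⁻)·F = 1.803 × 96485 = 173900 C.
t = Q/I = 173900 / 0.1360 A = 1279000 s = 21300 min.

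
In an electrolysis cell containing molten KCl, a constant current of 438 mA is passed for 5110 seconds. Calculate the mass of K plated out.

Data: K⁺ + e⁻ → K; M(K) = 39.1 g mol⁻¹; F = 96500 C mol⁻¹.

Q = I·t = 0.4380 A × 5110.0 s = 2238 C.
n(e⁻) = Q/F = 2238 / 96500 = 0.02319 mol.
K⁺ + e⁻ → K, so n(K) = n(e⁻)/1 = 0.02319 mol.
m = n·M = 0.02319 × 39.1 = 0.907 g.

0.907 g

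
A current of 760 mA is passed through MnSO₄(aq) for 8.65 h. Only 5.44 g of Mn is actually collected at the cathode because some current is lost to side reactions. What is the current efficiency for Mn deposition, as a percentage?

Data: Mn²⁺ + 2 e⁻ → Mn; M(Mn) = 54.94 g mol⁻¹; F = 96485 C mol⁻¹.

Q = I·t = 0.7600 × 31140 = 23670 C; n(e⁻) = 23670/96485 = 0.2453 mol.
Theoretical n(Mn) = n(e⁻)/2 = 0.1226 mol, i.e. m_theo = 0.1226 × 54.94 = 6.738 g.
Efficiency = m_actual / m_theo = 5.44 / 6.738 = 80.7 %.

80.7 %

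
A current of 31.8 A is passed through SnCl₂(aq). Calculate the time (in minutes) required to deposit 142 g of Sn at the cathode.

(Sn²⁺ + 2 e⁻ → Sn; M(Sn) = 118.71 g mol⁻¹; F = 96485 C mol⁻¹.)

n(Sn) = m/M = 142 / 118.71 = 1.196 mol.
Each Sn atom requires 2 electrons, so n(e⁻) = 2 × 1.196 = 2.392 mol.
Q = n(e⁻)·F = 2.392 × 96485 = 230800 C.
t = Q/I = 230800 / 31.80 A = 7259 s = 121 min.

121 min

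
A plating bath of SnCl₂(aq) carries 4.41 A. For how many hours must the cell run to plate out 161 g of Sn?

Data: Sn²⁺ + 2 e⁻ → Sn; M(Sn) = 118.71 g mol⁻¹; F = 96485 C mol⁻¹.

16.5 h

n(Sn) = m/M = 161 / 118.71 = 1.356 mol.
Each Sn atom requires 2 electrons, so n(e⁻) = 2 × 1.356 = 2.712 mol.
Q = n(e⁻)·F = 2.712 × 96485 = 261700 C.
t = Q/I = 261700 / 4.410 A = 59350 s = 16.5 h.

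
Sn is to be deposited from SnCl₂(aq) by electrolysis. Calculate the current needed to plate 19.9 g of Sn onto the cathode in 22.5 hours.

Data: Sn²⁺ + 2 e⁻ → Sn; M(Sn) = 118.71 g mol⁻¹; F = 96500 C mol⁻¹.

0.399 A

n(Sn) = 19.9 / 118.71 = 0.1676 mol.
n(e⁻) = 2 × 0.1676 = 0.3353 mol.
Q = n(e⁻)·F = 0.3353 × 96500 = 32350 C.
I = Q/t = 32350 / 81000 s = 0.399 A.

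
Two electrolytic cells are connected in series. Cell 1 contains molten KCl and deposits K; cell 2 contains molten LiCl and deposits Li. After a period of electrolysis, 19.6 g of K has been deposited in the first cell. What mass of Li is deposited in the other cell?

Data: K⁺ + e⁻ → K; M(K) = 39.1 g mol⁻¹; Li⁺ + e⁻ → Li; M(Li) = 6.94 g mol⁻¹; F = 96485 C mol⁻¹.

n(K) = 19.6 / 39.1 = 0.5013 mol.
Since K⁺ + e⁻ → K, n(e⁻) passed = 1 × 0.5013 = 0.5013 mol.
Cells in series carry the same charge, so the same 0.5013 mol of electrons passes through cell 2.
Li⁺ + e⁻ → Li, so n(Li) = 0.5013 / 1 = 0.5013 mol.
m(Li) = 0.5013 × 6.94 = 3.48 g.

3.48 g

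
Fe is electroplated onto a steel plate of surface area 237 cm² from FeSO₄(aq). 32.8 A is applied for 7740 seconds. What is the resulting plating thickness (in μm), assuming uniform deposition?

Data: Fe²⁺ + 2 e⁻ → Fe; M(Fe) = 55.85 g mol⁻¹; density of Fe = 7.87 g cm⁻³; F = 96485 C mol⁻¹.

394 μm

Q = I·t = 32.80 × 7740.0 = 253900 C; n(e⁻) = 2.631 mol.
n(Fe) = n(e⁻)/2 = 1.316 mol, so m = 1.316 × 55.85 = 73.48 g.
Volume = m/ρ = 73.48 / 7.87 = 9.336 cm³.
Thickness = V/A = 9.336 / 237 = 0.0394 cm = 394 μm.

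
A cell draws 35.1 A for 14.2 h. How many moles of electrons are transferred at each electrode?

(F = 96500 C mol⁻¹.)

18.6 mol

Q = I·t = 35.10 A × 51120 s = 1794000 C.
n(e⁻) = Q/F = 1794000 / 96500 = 18.6 mol.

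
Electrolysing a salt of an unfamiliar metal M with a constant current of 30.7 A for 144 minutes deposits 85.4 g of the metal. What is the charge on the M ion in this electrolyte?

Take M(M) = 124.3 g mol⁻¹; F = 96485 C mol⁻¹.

Q = I·t = 30.70 A × 8640.0 s = 265200 C, so n(e⁻) = 265200/96485 = 2.749 mol.
n(M) deposited = 85.4 / 124.3 = 0.6870 mol.
Electrons per atom = n(e⁻)/n(M) = 2.749 / 0.6870 = 4.00 ≈ 4, so the ion is M⁴⁺.

+4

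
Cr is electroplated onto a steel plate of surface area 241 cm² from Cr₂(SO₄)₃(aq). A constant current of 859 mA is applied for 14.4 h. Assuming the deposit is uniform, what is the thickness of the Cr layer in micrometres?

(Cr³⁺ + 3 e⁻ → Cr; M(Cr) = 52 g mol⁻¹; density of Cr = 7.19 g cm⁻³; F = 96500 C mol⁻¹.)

46.2 μm

Q = I·t = 0.8590 × 51840 = 44530 C; n(e⁻) = 0.4615 mol.
n(Cr) = n(e⁻)/3 = 0.1538 mol, so m = 0.1538 × 52 = 7.999 g.
Volume = m/ρ = 7.999 / 7.19 = 1.112 cm³.
Thickness = V/A = 1.112 / 241 = 0.00462 cm = 46.2 μm.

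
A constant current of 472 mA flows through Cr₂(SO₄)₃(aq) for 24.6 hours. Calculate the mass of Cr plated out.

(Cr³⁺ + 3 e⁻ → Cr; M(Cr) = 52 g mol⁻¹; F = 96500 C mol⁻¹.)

Q = I·t = 0.4720 A × 88560 s = 41800 C.
n(e⁻) = Q/F = 41800 / 96500 = 0.4332 mol.
Cr³⁺ + 3 e⁻ → Cr, so n(Cr) = n(e⁻)/3 = 0.1444 mol.
m = n·M = 0.1444 × 52 = 7.51 g.

7.51 g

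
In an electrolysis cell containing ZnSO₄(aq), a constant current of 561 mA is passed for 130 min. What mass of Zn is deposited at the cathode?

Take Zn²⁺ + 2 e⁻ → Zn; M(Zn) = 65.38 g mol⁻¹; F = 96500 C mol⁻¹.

Q = I·t = 0.5610 A × 7800.0 s = 4376 C.
n(e⁻) = Q/F = 4376 / 96500 = 0.04535 mol.
Zn²⁺ + 2 e⁻ → Zn, so n(Zn) = n(e⁻)/2 = 0.02267 mol.
m = n·M = 0.02267 × 65.38 = 1.48 g.

1.48 g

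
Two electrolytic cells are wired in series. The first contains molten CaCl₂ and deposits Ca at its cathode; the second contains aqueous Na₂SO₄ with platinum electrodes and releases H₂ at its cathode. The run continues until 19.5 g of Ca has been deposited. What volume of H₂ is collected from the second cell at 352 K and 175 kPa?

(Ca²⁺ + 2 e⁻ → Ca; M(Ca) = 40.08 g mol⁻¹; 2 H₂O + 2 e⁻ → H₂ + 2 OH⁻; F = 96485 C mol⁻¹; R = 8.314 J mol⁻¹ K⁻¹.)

n(Ca) = 19.5 / 40.08 = 0.4865 mol, so n(e⁻) = 2 × 0.4865 = 0.9731 mol.
The cells are in series, so the same 0.9731 mol of electrons passes through the second cell.
2 H₂O + 2 e⁻ → H₂ + 2 OH⁻ — 2 mol e⁻ per mol H₂, so n(H₂) = 0.9731/2 = 0.4865 mol.
V = nRT/P = (0.4865 × 8.314 × 352) / (175 × 10³) = 0.00814 m³ = 8.14 L.

8.14 L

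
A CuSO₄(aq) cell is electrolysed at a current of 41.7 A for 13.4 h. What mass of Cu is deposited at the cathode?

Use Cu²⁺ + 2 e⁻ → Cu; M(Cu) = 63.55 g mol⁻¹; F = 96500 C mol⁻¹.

Q = I·t = 41.70 A × 48240 s = 2012000 C.
n(e⁻) = Q/F = 2012000 / 96500 = 20.85 mol.
Cu²⁺ + 2 e⁻ → Cu, so n(Cu) = n(e⁻)/2 = 10.42 mol.
m = n·M = 10.42 × 63.55 = 662 g.

662 g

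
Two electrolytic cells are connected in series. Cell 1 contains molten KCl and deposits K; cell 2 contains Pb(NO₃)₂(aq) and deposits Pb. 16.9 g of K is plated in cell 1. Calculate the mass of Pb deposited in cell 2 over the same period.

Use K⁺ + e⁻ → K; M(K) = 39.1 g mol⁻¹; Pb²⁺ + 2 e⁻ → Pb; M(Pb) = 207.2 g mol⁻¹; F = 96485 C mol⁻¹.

44.8 g

n(K) = 16.9 / 39.1 = 0.4322 mol.
Since K⁺ + e⁻ → K, n(e⁻) passed = 1 × 0.4322 = 0.4322 mol.
Cells in series carry the same charge, so the same 0.4322 mol of electrons passes through cell 2.
Pb²⁺ + 2 e⁻ → Pb, so n(Pb) = 0.4322 / 2 = 0.2161 mol.
m(Pb) = 0.2161 × 207.2 = 44.8 g.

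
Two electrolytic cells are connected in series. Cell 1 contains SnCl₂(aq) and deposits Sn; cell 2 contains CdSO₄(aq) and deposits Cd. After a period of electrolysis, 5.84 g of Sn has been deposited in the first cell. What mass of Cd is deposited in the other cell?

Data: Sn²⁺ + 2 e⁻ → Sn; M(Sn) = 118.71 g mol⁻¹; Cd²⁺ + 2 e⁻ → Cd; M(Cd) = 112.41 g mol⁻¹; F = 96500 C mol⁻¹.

5.53 g

n(Sn) = 5.84 / 118.71 = 0.04920 mol.
Since Sn²⁺ + 2 e⁻ → Sn, n(e⁻) passed = 2 × 0.04920 = 0.09839 mol.
Cells in series carry the same charge, so the same 0.09839 mol of electrons passes through cell 2.
Cd²⁺ + 2 e⁻ → Cd, so n(Cd) = 0.09839 / 2 = 0.04920 mol.
m(Cd) = 0.04920 × 112.41 = 5.53 g.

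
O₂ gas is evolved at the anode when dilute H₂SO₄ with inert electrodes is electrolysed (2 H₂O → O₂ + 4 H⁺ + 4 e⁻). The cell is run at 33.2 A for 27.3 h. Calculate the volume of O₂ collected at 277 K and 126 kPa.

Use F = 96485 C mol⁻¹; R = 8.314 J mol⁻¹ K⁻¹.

Q = I·t = 33.20 A × 98280 s = 3263000 C.
n(e⁻) = Q/F = 3263000 / 96485 = 33.82 mol.
4 electrons are transferred per O₂ molecule, so n(O₂) = 33.82 / 4 = 8.454 mol.
V = nRT/P = (8.454 × 8.314 × 277) / (126 × 10³ Pa) = 0.155 m³ = 155 L.

155 L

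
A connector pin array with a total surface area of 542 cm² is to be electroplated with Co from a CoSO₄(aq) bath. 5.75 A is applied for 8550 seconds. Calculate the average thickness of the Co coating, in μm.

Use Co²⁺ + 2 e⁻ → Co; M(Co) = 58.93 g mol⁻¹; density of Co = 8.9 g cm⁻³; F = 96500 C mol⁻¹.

31.1 μm

Q = I·t = 5.750 × 8550.0 = 49160 C; n(e⁻) = 0.5095 mol.
n(Co) = n(e⁻)/2 = 0.2547 mol, so m = 0.2547 × 58.93 = 15.01 g.
Volume = m/ρ = 15.01 / 8.9 = 1.687 cm³.
Thickness = V/A = 1.687 / 542 = 0.00311 cm = 31.1 μm.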